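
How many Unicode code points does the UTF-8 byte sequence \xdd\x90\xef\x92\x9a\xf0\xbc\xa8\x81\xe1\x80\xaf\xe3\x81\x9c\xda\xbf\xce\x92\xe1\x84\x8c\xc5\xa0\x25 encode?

Byte at offset 0: 0xDD = 11011101 → 2-byte char (#1). Advance 2.
Byte at offset 2: 0xEF = 11101111 → 3-byte char (#2). Advance 3.
Byte at offset 5: 0xF0 = 11110000 → 4-byte char (#3). Advance 4.
Byte at offset 9: 0xE1 = 11100001 → 3-byte char (#4). Advance 3.
Byte at offset 12: 0xE3 = 11100011 → 3-byte char (#5). Advance 3.
Byte at offset 15: 0xDA = 11011010 → 2-byte char (#6). Advance 2.
Byte at offset 17: 0xCE = 11001110 → 2-byte char (#7). Advance 2.
Byte at offset 19: 0xE1 = 11100001 → 3-byte char (#8). Advance 3.
Byte at offset 22: 0xC5 = 11000101 → 2-byte char (#9). Advance 2.
Byte at offset 24: 0x25 = 00100101 → 1-byte char (#10). Advance 1.
Reached end at offset 25 after 10 code points.

10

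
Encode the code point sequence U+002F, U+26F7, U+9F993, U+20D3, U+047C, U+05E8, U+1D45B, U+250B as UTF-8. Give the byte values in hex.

2F E2 9B B7 F2 9F A6 93 E2 83 93 D1 BC D7 A8 F0 9D 91 9B E2 94 8B

U+002F: 1-byte form → 2F.
U+26F7: 3-byte form → E2 9B B7.
U+9F993: 4-byte form → F2 9F A6 93.
U+20D3: 3-byte form → E2 83 93.
U+047C: 2-byte form → D1 BC.
U+05E8: 2-byte form → D7 A8.
U+1D45B: 4-byte form → F0 9D 91 9B.
U+250B: 3-byte form → E2 94 8B.
Concatenated (22 bytes): 2F E2 9B B7 F2 9F A6 93 E2 83 93 D1 BC D7 A8 F0 9D 91 9B E2 94 8B.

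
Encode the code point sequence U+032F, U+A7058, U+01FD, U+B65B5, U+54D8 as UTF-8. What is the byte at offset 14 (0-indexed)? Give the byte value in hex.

0x98

U+032F → 2-byte form CC AF at offsets 0–1.
U+A7058 → 4-byte form F2 A7 81 98 at offsets 2–5.
U+01FD → 2-byte form C7 BD at offsets 6–7.
U+B65B5 → 4-byte form F2 B6 96 B5 at offsets 8–11.
U+54D8 → 3-byte form E5 93 98 at offsets 12–14.
Offset 14 falls in char 5's range; it's byte 3 of E5 93 98 = 0x98.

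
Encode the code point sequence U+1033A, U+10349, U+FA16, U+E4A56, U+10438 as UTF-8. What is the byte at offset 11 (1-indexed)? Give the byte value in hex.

1-indexed offset 11 is 0-indexed offset 10.
U+1033A → 4-byte form F0 90 8C BA at offsets 0–3.
U+10349 → 4-byte form F0 90 8D 89 at offsets 4–7.
U+FA16 → 3-byte form EF A8 96 at offsets 8–10.
Offset 10 falls in char 3's range; it's byte 3 of EF A8 96 = 0x96.

0x96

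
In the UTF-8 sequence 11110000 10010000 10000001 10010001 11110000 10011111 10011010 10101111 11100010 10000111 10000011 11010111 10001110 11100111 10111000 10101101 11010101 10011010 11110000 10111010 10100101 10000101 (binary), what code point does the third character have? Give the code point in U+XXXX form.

U+21C3

Offset 0: leading byte 0xF0 = 11110000 → 4-byte char #1 = F0 90 81 91.
Offset 4: leading byte 0xF0 = 11110000 → 4-byte char #2 = F0 9F 9A AF.
Offset 8: leading byte 0xE2 = 11100010 → 3-byte char #3 = E2 87 83.
Leading byte 0xE2 = 11100010 matches 1110xxxx → 3-byte sequence.
Byte 1: 0xE2 = 11100010, payload 0010 (4 bits).
Byte 2: 0x87 = 10000111 (10xxxxxx ✓), payload 000111.
Byte 3: 0x83 = 10000011 (10xxxxxx ✓), payload 000011.
Concatenate: 0010000111000011 = 0x21C3 (16 bits → U+21C3).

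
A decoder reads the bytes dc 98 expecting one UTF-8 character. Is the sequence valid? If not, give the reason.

valid

Leading byte 0xDC = 11011100 → 2-byte form.
Continuation bytes 0x98=10011000 all match 10xxxxxx.
Decoded value 0x718 is ≥ 0x80 (shortest form) and not a surrogate.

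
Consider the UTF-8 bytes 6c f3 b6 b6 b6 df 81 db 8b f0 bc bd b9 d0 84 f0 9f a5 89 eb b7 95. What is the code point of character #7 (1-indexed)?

Offset 0: leading byte 0x6C = 01101100 → 1-byte char #1 = 6C.
Offset 1: leading byte 0xF3 = 11110011 → 4-byte char #2 = F3 B6 B6 B6.
Offset 5: leading byte 0xDF = 11011111 → 2-byte char #3 = DF 81.
Offset 7: leading byte 0xDB = 11011011 → 2-byte char #4 = DB 8B.
Offset 9: leading byte 0xF0 = 11110000 → 4-byte char #5 = F0 BC BD B9.
Offset 13: leading byte 0xD0 = 11010000 → 2-byte char #6 = D0 84.
Offset 15: leading byte 0xF0 = 11110000 → 4-byte char #7 = F0 9F A5 89.
Leading byte 0xF0 = 11110000 matches 11110xxx → 4-byte sequence.
Byte 1: 0xF0 = 11110000, payload 000 (3 bits).
Byte 2: 0x9F = 10011111 (10xxxxxx ✓), payload 011111.
Byte 3: 0xA5 = 10100101 (10xxxxxx ✓), payload 100101.
Byte 4: 0x89 = 10001001 (10xxxxxx ✓), payload 001001.
Concatenate: 000011111100101001001 = 0x1F949 (21 bits → U+1F949).

U+1F949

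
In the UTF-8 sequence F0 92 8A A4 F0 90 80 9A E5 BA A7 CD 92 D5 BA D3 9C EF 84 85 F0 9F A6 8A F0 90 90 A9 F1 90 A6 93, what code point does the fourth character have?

U+0352

Offset 0: leading byte 0xF0 = 11110000 → 4-byte char #1 = F0 92 8A A4.
Offset 4: leading byte 0xF0 = 11110000 → 4-byte char #2 = F0 90 80 9A.
Offset 8: leading byte 0xE5 = 11100101 → 3-byte char #3 = E5 BA A7.
Offset 11: leading byte 0xCD = 11001101 → 2-byte char #4 = CD 92.
Leading byte 0xCD = 11001101 matches 110xxxxx → 2-byte sequence.
Byte 1: 0xCD = 11001101, payload 01101 (5 bits).
Byte 2: 0x92 = 10010010 (10xxxxxx ✓), payload 010010.
Concatenate: 01101010010 = 0x352 (11 bits → U+0352).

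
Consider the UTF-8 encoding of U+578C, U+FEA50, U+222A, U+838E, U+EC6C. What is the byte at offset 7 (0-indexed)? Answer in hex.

U+578C → 3-byte form E5 9E 8C at offsets 0–2.
U+FEA50 → 4-byte form F3 BE A9 90 at offsets 3–6.
U+222A → 3-byte form E2 88 AA at offsets 7–9.
Offset 7 falls in char 3's range; it's byte 1 of E2 88 AA = 0xE2.

0xE2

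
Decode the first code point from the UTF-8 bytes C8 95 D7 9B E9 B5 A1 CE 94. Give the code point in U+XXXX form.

Offset 0: leading byte 0xC8 = 11001000 → 2-byte char #1 = C8 95.
Leading byte 0xC8 = 11001000 matches 110xxxxx → 2-byte sequence.
Byte 1: 0xC8 = 11001000, payload 01000 (5 bits).
Byte 2: 0x95 = 10010101 (10xxxxxx ✓), payload 010101.
Concatenate: 01000010101 = 0x215 (11 bits → U+0215).

U+0215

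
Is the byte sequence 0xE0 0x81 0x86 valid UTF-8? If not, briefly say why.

Leading byte 0xE0 = 11100000 → 3-byte form.
Continuation bytes all match 10xxxxxx. Payload decodes to 0x46.
But 0x46 < 0x800, the minimum for a 3-byte sequence — this is an overlong encoding.

invalid (overlong encoding)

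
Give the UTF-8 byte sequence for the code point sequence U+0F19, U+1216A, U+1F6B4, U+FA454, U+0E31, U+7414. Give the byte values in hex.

E0 BC 99 F0 92 85 AA F0 9F 9A B4 F3 BA 91 94 E0 B8 B1 E7 90 94

U+0F19: 3-byte form → E0 BC 99.
U+1216A: 4-byte form → F0 92 85 AA.
U+1F6B4: 4-byte form → F0 9F 9A B4.
U+FA454: 4-byte form → F3 BA 91 94.
U+0E31: 3-byte form → E0 B8 B1.
U+7414: 3-byte form → E7 90 94.
Concatenated (21 bytes): E0 BC 99 F0 92 85 AA F0 9F 9A B4 F3 BA 91 94 E0 B8 B1 E7 90 94.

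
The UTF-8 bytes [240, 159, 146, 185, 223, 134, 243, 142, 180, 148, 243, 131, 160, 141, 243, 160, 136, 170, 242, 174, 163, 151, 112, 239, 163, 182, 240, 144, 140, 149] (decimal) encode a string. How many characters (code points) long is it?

9

Byte at offset 0: 0xF0 = 11110000 → 4-byte char (#1). Advance 4.
Byte at offset 4: 0xDF = 11011111 → 2-byte char (#2). Advance 2.
Byte at offset 6: 0xF3 = 11110011 → 4-byte char (#3). Advance 4.
Byte at offset 10: 0xF3 = 11110011 → 4-byte char (#4). Advance 4.
Byte at offset 14: 0xF3 = 11110011 → 4-byte char (#5). Advance 4.
Byte at offset 18: 0xF2 = 11110010 → 4-byte char (#6). Advance 4.
Byte at offset 22: 0x70 = 01110000 → 1-byte char (#7). Advance 1.
Byte at offset 23: 0xEF = 11101111 → 3-byte char (#8). Advance 3.
Byte at offset 26: 0xF0 = 11110000 → 4-byte char (#9). Advance 4.
Reached end at offset 30 after 9 code points.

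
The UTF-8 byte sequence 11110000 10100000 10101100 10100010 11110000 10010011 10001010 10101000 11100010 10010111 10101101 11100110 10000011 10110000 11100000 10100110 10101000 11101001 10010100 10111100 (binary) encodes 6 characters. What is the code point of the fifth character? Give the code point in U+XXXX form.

Offset 0: leading byte 0xF0 = 11110000 → 4-byte char #1 = F0 A0 AC A2.
Offset 4: leading byte 0xF0 = 11110000 → 4-byte char #2 = F0 93 8A A8.
Offset 8: leading byte 0xE2 = 11100010 → 3-byte char #3 = E2 97 AD.
Offset 11: leading byte 0xE6 = 11100110 → 3-byte char #4 = E6 83 B0.
Offset 14: leading byte 0xE0 = 11100000 → 3-byte char #5 = E0 A6 A8.
Leading byte 0xE0 = 11100000 matches 1110xxxx → 3-byte sequence.
Byte 1: 0xE0 = 11100000, payload 0000 (4 bits).
Byte 2: 0xA6 = 10100110 (10xxxxxx ✓), payload 100110.
Byte 3: 0xA8 = 10101000 (10xxxxxx ✓), payload 101000.
Concatenate: 0000100110101000 = 0x9A8 (16 bits → U+09A8).

U+09A8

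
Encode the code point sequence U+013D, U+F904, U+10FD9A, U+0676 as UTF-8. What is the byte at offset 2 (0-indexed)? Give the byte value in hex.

U+013D → 2-byte form C4 BD at offsets 0–1.
U+F904 → 3-byte form EF A4 84 at offsets 2–4.
Offset 2 falls in char 2's range; it's byte 1 of EF A4 84 = 0xEF.

0xEF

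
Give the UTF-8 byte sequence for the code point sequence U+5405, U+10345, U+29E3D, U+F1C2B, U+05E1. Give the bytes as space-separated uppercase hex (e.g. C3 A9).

E5 90 85 F0 90 8D 85 F0 A9 B8 BD F3 B1 B0 AB D7 A1

U+5405: 3-byte form → E5 90 85.
U+10345: 4-byte form → F0 90 8D 85.
U+29E3D: 4-byte form → F0 A9 B8 BD.
U+F1C2B: 4-byte form → F3 B1 B0 AB.
U+05E1: 2-byte form → D7 A1.
Concatenated (17 bytes): E5 90 85 F0 90 8D 85 F0 A9 B8 BD F3 B1 B0 AB D7 A1.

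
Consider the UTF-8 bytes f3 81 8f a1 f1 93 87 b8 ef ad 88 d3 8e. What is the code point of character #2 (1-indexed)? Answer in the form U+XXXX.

U+531F8

Offset 0: leading byte 0xF3 = 11110011 → 4-byte char #1 = F3 81 8F A1.
Offset 4: leading byte 0xF1 = 11110001 → 4-byte char #2 = F1 93 87 B8.
Leading byte 0xF1 = 11110001 matches 11110xxx → 4-byte sequence.
Byte 1: 0xF1 = 11110001, payload 001 (3 bits).
Byte 2: 0x93 = 10010011 (10xxxxxx ✓), payload 010011.
Byte 3: 0x87 = 10000111 (10xxxxxx ✓), payload 000111.
Byte 4: 0xB8 = 10111000 (10xxxxxx ✓), payload 111000.
Concatenate: 001010011000111111000 = 0x531F8 (21 bits → U+531F8).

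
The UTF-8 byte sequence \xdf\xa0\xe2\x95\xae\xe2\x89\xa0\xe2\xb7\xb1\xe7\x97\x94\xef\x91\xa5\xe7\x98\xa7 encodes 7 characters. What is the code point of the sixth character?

U+F465

Offset 0: leading byte 0xDF = 11011111 → 2-byte char #1 = DF A0.
Offset 2: leading byte 0xE2 = 11100010 → 3-byte char #2 = E2 95 AE.
Offset 5: leading byte 0xE2 = 11100010 → 3-byte char #3 = E2 89 A0.
Offset 8: leading byte 0xE2 = 11100010 → 3-byte char #4 = E2 B7 B1.
Offset 11: leading byte 0xE7 = 11100111 → 3-byte char #5 = E7 97 94.
Offset 14: leading byte 0xEF = 11101111 → 3-byte char #6 = EF 91 A5.
Leading byte 0xEF = 11101111 matches 1110xxxx → 3-byte sequence.
Byte 1: 0xEF = 11101111, payload 1111 (4 bits).
Byte 2: 0x91 = 10010001 (10xxxxxx ✓), payload 010001.
Byte 3: 0xA5 = 10100101 (10xxxxxx ✓), payload 100101.
Concatenate: 1111010001100101 = 0xF465 (16 bits → U+F465).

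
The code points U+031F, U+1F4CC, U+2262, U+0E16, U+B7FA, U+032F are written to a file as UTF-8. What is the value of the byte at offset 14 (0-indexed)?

0xBA

U+031F → 2-byte form CC 9F at offsets 0–1.
U+1F4CC → 4-byte form F0 9F 93 8C at offsets 2–5.
U+2262 → 3-byte form E2 89 A2 at offsets 6–8.
U+0E16 → 3-byte form E0 B8 96 at offsets 9–11.
U+B7FA → 3-byte form EB 9F BA at offsets 12–14.
Offset 14 falls in char 5's range; it's byte 3 of EB 9F BA = 0xBA.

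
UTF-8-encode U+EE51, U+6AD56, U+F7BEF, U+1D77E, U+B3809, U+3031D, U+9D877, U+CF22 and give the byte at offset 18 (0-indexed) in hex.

0x89

U+EE51 → 3-byte form EE B9 91 at offsets 0–2.
U+6AD56 → 4-byte form F1 AA B5 96 at offsets 3–6.
U+F7BEF → 4-byte form F3 B7 AF AF at offsets 7–10.
U+1D77E → 4-byte form F0 9D 9D BE at offsets 11–14.
U+B3809 → 4-byte form F2 B3 A0 89 at offsets 15–18.
Offset 18 falls in char 5's range; it's byte 4 of F2 B3 A0 89 = 0x89.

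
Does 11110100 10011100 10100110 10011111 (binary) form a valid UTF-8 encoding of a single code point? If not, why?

invalid (encodes a value above U+10FFFF)

Leading byte 0xF4 = 11110100 → 4-byte form.
Payload = 0x11C99F, which exceeds U+10FFFF, the maximum Unicode code point. (Leading bytes F5–FF, or F4 followed by ≥ 0x90, are invalid.)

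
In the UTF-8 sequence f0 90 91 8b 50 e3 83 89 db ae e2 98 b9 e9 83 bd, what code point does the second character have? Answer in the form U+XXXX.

Offset 0: leading byte 0xF0 = 11110000 → 4-byte char #1 = F0 90 91 8B.
Offset 4: leading byte 0x50 = 01010000 → 1-byte char #2 = 50.
Leading byte 0x50 = 01010000 matches 0xxxxxxx → 1-byte sequence.
Byte 1: 0x50 = 01010000, payload 1010000 (7 bits).
Concatenate: 1010000 = 0x50 (7 bits → U+0050).

U+0050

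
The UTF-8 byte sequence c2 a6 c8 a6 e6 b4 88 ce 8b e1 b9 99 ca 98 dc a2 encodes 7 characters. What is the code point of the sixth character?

U+0298

Offset 0: leading byte 0xC2 = 11000010 → 2-byte char #1 = C2 A6.
Offset 2: leading byte 0xC8 = 11001000 → 2-byte char #2 = C8 A6.
Offset 4: leading byte 0xE6 = 11100110 → 3-byte char #3 = E6 B4 88.
Offset 7: leading byte 0xCE = 11001110 → 2-byte char #4 = CE 8B.
Offset 9: leading byte 0xE1 = 11100001 → 3-byte char #5 = E1 B9 99.
Offset 12: leading byte 0xCA = 11001010 → 2-byte char #6 = CA 98.
Leading byte 0xCA = 11001010 matches 110xxxxx → 2-byte sequence.
Byte 1: 0xCA = 11001010, payload 01010 (5 bits).
Byte 2: 0x98 = 10011000 (10xxxxxx ✓), payload 011000.
Concatenate: 01010011000 = 0x298 (11 bits → U+0298).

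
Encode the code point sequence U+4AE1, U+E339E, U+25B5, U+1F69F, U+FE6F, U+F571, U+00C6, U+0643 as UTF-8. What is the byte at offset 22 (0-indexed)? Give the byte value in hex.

U+4AE1 → 3-byte form E4 AB A1 at offsets 0–2.
U+E339E → 4-byte form F3 A3 8E 9E at offsets 3–6.
U+25B5 → 3-byte form E2 96 B5 at offsets 7–9.
U+1F69F → 4-byte form F0 9F 9A 9F at offsets 10–13.
U+FE6F → 3-byte form EF B9 AF at offsets 14–16.
U+F571 → 3-byte form EF 95 B1 at offsets 17–19.
U+00C6 → 2-byte form C3 86 at offsets 20–21.
U+0643 → 2-byte form D9 83 at offsets 22–23.
Offset 22 falls in char 8's range; it's byte 1 of D9 83 = 0xD9.

0xD9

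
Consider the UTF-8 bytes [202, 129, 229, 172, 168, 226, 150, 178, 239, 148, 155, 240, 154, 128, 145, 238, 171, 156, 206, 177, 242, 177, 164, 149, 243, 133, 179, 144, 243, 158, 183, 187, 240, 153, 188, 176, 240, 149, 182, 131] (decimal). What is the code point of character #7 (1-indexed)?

Offset 0: leading byte 0xCA = 11001010 → 2-byte char #1 = CA 81.
Offset 2: leading byte 0xE5 = 11100101 → 3-byte char #2 = E5 AC A8.
Offset 5: leading byte 0xE2 = 11100010 → 3-byte char #3 = E2 96 B2.
Offset 8: leading byte 0xEF = 11101111 → 3-byte char #4 = EF 94 9B.
Offset 11: leading byte 0xF0 = 11110000 → 4-byte char #5 = F0 9A 80 91.
Offset 15: leading byte 0xEE = 11101110 → 3-byte char #6 = EE AB 9C.
Offset 18: leading byte 0xCE = 11001110 → 2-byte char #7 = CE B1.
Leading byte 0xCE = 11001110 matches 110xxxxx → 2-byte sequence.
Byte 1: 0xCE = 11001110, payload 01110 (5 bits).
Byte 2: 0xB1 = 10110001 (10xxxxxx ✓), payload 110001.
Concatenate: 01110110001 = 0x3B1 (11 bits → U+03B1).

U+03B1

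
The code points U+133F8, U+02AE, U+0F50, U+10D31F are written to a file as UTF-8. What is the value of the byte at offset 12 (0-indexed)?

U+133F8 → 4-byte form F0 93 8F B8 at offsets 0–3.
U+02AE → 2-byte form CA AE at offsets 4–5.
U+0F50 → 3-byte form E0 BD 90 at offsets 6–8.
U+10D31F → 4-byte form F4 8D 8C 9F at offsets 9–12.
Offset 12 falls in char 4's range; it's byte 4 of F4 8D 8C 9F = 0x9F.

0x9F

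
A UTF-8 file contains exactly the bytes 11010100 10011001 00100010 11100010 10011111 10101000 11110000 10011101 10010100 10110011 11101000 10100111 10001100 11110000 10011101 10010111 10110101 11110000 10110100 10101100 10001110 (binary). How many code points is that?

7

Byte at offset 0: 0xD4 = 11010100 → 2-byte char (#1). Advance 2.
Byte at offset 2: 0x22 = 00100010 → 1-byte char (#2). Advance 1.
Byte at offset 3: 0xE2 = 11100010 → 3-byte char (#3). Advance 3.
Byte at offset 6: 0xF0 = 11110000 → 4-byte char (#4). Advance 4.
Byte at offset 10: 0xE8 = 11101000 → 3-byte char (#5). Advance 3.
Byte at offset 13: 0xF0 = 11110000 → 4-byte char (#6). Advance 4.
Byte at offset 17: 0xF0 = 11110000 → 4-byte char (#7). Advance 4.
Reached end at offset 21 after 7 code points.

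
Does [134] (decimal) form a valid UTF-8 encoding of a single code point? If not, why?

Byte 0x86 = 10000110 has the form 10xxxxxx — a continuation byte — but there is no preceding leading byte.

invalid (continuation byte with no leading byte)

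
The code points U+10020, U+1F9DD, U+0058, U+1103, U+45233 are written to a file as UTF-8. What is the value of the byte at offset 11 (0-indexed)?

U+10020 → 4-byte form F0 90 80 A0 at offsets 0–3.
U+1F9DD → 4-byte form F0 9F A7 9D at offsets 4–7.
U+0058 → 1-byte form 58 at offsets 8–8.
U+1103 → 3-byte form E1 84 83 at offsets 9–11.
Offset 11 falls in char 4's range; it's byte 3 of E1 84 83 = 0x83.

0x83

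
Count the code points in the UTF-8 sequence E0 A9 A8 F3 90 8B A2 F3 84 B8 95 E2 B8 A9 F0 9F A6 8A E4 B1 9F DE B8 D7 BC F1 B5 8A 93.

Byte at offset 0: 0xE0 = 11100000 → 3-byte char (#1). Advance 3.
Byte at offset 3: 0xF3 = 11110011 → 4-byte char (#2). Advance 4.
Byte at offset 7: 0xF3 = 11110011 → 4-byte char (#3). Advance 4.
Byte at offset 11: 0xE2 = 11100010 → 3-byte char (#4). Advance 3.
Byte at offset 14: 0xF0 = 11110000 → 4-byte char (#5). Advance 4.
Byte at offset 18: 0xE4 = 11100100 → 3-byte char (#6). Advance 3.
Byte at offset 21: 0xDE = 11011110 → 2-byte char (#7). Advance 2.
Byte at offset 23: 0xD7 = 11010111 → 2-byte char (#8). Advance 2.
Byte at offset 25: 0xF1 = 11110001 → 4-byte char (#9). Advance 4.
Reached end at offset 29 after 9 code points.

9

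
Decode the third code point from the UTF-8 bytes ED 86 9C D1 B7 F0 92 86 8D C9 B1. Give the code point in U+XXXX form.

U+1218D

Offset 0: leading byte 0xED = 11101101 → 3-byte char #1 = ED 86 9C.
Offset 3: leading byte 0xD1 = 11010001 → 2-byte char #2 = D1 B7.
Offset 5: leading byte 0xF0 = 11110000 → 4-byte char #3 = F0 92 86 8D.
Leading byte 0xF0 = 11110000 matches 11110xxx → 4-byte sequence.
Byte 1: 0xF0 = 11110000, payload 000 (3 bits).
Byte 2: 0x92 = 10010010 (10xxxxxx ✓), payload 010010.
Byte 3: 0x86 = 10000110 (10xxxxxx ✓), payload 000110.
Byte 4: 0x8D = 10001101 (10xxxxxx ✓), payload 001101.
Concatenate: 000010010000110001101 = 0x1218D (21 bits → U+1218D).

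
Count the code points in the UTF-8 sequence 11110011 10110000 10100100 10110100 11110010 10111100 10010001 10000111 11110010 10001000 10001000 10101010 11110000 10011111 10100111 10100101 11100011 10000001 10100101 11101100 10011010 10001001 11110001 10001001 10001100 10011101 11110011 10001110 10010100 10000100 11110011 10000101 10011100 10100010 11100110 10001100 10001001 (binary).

Byte at offset 0: 0xF3 = 11110011 → 4-byte char (#1). Advance 4.
Byte at offset 4: 0xF2 = 11110010 → 4-byte char (#2). Advance 4.
Byte at offset 8: 0xF2 = 11110010 → 4-byte char (#3). Advance 4.
Byte at offset 12: 0xF0 = 11110000 → 4-byte char (#4). Advance 4.
Byte at offset 16: 0xE3 = 11100011 → 3-byte char (#5). Advance 3.
Byte at offset 19: 0xEC = 11101100 → 3-byte char (#6). Advance 3.
Byte at offset 22: 0xF1 = 11110001 → 4-byte char (#7). Advance 4.
Byte at offset 26: 0xF3 = 11110011 → 4-byte char (#8). Advance 4.
Byte at offset 30: 0xF3 = 11110011 → 4-byte char (#9). Advance 4.
Byte at offset 34: 0xE6 = 11100110 → 3-byte char (#10). Advance 3.
Reached end at offset 37 after 10 code points.

10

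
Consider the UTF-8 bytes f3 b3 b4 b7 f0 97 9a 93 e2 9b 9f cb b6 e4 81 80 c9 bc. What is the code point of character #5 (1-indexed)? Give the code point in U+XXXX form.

U+4040

Offset 0: leading byte 0xF3 = 11110011 → 4-byte char #1 = F3 B3 B4 B7.
Offset 4: leading byte 0xF0 = 11110000 → 4-byte char #2 = F0 97 9A 93.
Offset 8: leading byte 0xE2 = 11100010 → 3-byte char #3 = E2 9B 9F.
Offset 11: leading byte 0xCB = 11001011 → 2-byte char #4 = CB B6.
Offset 13: leading byte 0xE4 = 11100100 → 3-byte char #5 = E4 81 80.
Leading byte 0xE4 = 11100100 matches 1110xxxx → 3-byte sequence.
Byte 1: 0xE4 = 11100100, payload 0100 (4 bits).
Byte 2: 0x81 = 10000001 (10xxxxxx ✓), payload 000001.
Byte 3: 0x80 = 10000000 (10xxxxxx ✓), payload 000000.
Concatenate: 0100000001000000 = 0x4040 (16 bits → U+4040).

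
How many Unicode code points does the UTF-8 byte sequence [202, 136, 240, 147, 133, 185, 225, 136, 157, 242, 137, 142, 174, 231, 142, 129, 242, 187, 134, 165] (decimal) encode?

Byte at offset 0: 0xCA = 11001010 → 2-byte char (#1). Advance 2.
Byte at offset 2: 0xF0 = 11110000 → 4-byte char (#2). Advance 4.
Byte at offset 6: 0xE1 = 11100001 → 3-byte char (#3). Advance 3.
Byte at offset 9: 0xF2 = 11110010 → 4-byte char (#4). Advance 4.
Byte at offset 13: 0xE7 = 11100111 → 3-byte char (#5). Advance 3.
Byte at offset 16: 0xF2 = 11110010 → 4-byte char (#6). Advance 4.
Reached end at offset 20 after 6 code points.

6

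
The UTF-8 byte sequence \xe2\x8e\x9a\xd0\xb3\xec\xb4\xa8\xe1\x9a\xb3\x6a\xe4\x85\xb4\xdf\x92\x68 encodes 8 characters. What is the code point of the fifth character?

Offset 0: leading byte 0xE2 = 11100010 → 3-byte char #1 = E2 8E 9A.
Offset 3: leading byte 0xD0 = 11010000 → 2-byte char #2 = D0 B3.
Offset 5: leading byte 0xEC = 11101100 → 3-byte char #3 = EC B4 A8.
Offset 8: leading byte 0xE1 = 11100001 → 3-byte char #4 = E1 9A B3.
Offset 11: leading byte 0x6A = 01101010 → 1-byte char #5 = 6A.
Leading byte 0x6A = 01101010 matches 0xxxxxxx → 1-byte sequence.
Byte 1: 0x6A = 01101010, payload 1101010 (7 bits).
Concatenate: 1101010 = 0x6A (7 bits → U+006A).

U+006A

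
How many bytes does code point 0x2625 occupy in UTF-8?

3

U+2625 = 0x2625. UTF-8 uses 1 byte below 0x80, 2 below 0x800, 3 below 0x10000, 4 up to 0x10FFFF. 0x2625 is in U+0800–U+FFFF → 3 bytes.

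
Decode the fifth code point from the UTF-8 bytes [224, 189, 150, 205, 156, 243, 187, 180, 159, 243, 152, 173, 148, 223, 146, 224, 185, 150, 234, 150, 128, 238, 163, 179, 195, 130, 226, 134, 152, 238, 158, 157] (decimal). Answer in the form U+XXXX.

U+07D2

Offset 0: leading byte 0xE0 = 11100000 → 3-byte char #1 = E0 BD 96.
Offset 3: leading byte 0xCD = 11001101 → 2-byte char #2 = CD 9C.
Offset 5: leading byte 0xF3 = 11110011 → 4-byte char #3 = F3 BB B4 9F.
Offset 9: leading byte 0xF3 = 11110011 → 4-byte char #4 = F3 98 AD 94.
Offset 13: leading byte 0xDF = 11011111 → 2-byte char #5 = DF 92.
Leading byte 0xDF = 11011111 matches 110xxxxx → 2-byte sequence.
Byte 1: 0xDF = 11011111, payload 11111 (5 bits).
Byte 2: 0x92 = 10010010 (10xxxxxx ✓), payload 010010.
Concatenate: 11111010010 = 0x7D2 (11 bits → U+07D2).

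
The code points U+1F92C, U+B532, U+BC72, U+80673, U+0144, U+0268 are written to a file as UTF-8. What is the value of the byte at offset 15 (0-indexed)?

0x84

U+1F92C → 4-byte form F0 9F A4 AC at offsets 0–3.
U+B532 → 3-byte form EB 94 B2 at offsets 4–6.
U+BC72 → 3-byte form EB B1 B2 at offsets 7–9.
U+80673 → 4-byte form F2 80 99 B3 at offsets 10–13.
U+0144 → 2-byte form C5 84 at offsets 14–15.
Offset 15 falls in char 5's range; it's byte 2 of C5 84 = 0x84.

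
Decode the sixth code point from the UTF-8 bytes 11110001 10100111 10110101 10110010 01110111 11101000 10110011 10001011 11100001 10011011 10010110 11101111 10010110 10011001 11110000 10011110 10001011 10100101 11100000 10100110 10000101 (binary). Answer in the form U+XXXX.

Offset 0: leading byte 0xF1 = 11110001 → 4-byte char #1 = F1 A7 B5 B2.
Offset 4: leading byte 0x77 = 01110111 → 1-byte char #2 = 77.
Offset 5: leading byte 0xE8 = 11101000 → 3-byte char #3 = E8 B3 8B.
Offset 8: leading byte 0xE1 = 11100001 → 3-byte char #4 = E1 9B 96.
Offset 11: leading byte 0xEF = 11101111 → 3-byte char #5 = EF 96 99.
Offset 14: leading byte 0xF0 = 11110000 → 4-byte char #6 = F0 9E 8B A5.
Leading byte 0xF0 = 11110000 matches 11110xxx → 4-byte sequence.
Byte 1: 0xF0 = 11110000, payload 000 (3 bits).
Byte 2: 0x9E = 10011110 (10xxxxxx ✓), payload 011110.
Byte 3: 0x8B = 10001011 (10xxxxxx ✓), payload 001011.
Byte 4: 0xA5 = 10100101 (10xxxxxx ✓), payload 100101.
Concatenate: 000011110001011100101 = 0x1E2E5 (21 bits → U+1E2E5).

U+1E2E5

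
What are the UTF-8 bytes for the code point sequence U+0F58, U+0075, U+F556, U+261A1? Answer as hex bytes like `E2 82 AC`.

E0 BD 98 75 EF 95 96 F0 A6 86 A1

U+0F58: 3-byte form → E0 BD 98.
U+0075: 1-byte form → 75.
U+F556: 3-byte form → EF 95 96.
U+261A1: 4-byte form → F0 A6 86 A1.
Concatenated (11 bytes): E0 BD 98 75 EF 95 96 F0 A6 86 A1.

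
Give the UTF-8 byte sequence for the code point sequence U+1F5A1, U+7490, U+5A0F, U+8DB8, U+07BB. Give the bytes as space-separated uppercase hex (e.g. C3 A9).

F0 9F 96 A1 E7 92 90 E5 A8 8F E8 B6 B8 DE BB

U+1F5A1: 4-byte form → F0 9F 96 A1.
U+7490: 3-byte form → E7 92 90.
U+5A0F: 3-byte form → E5 A8 8F.
U+8DB8: 3-byte form → E8 B6 B8.
U+07BB: 2-byte form → DE BB.
Concatenated (15 bytes): F0 9F 96 A1 E7 92 90 E5 A8 8F E8 B6 B8 DE BB.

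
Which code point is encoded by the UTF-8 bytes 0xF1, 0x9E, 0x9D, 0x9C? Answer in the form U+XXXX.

U+5E75C

Leading byte 0xF1 = 11110001 matches 11110xxx → 4-byte sequence.
Byte 1: 0xF1 = 11110001, payload 001 (3 bits).
Byte 2: 0x9E = 10011110 (10xxxxxx ✓), payload 011110.
Byte 3: 0x9D = 10011101 (10xxxxxx ✓), payload 011101.
Byte 4: 0x9C = 10011100 (10xxxxxx ✓), payload 011100.
Concatenate: 001011110011101011100 = 0x5E75C (21 bits → U+5E75C).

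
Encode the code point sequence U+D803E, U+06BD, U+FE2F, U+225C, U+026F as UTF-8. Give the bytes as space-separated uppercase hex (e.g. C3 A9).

U+D803E: 4-byte form → F3 98 80 BE.
U+06BD: 2-byte form → DA BD.
U+FE2F: 3-byte form → EF B8 AF.
U+225C: 3-byte form → E2 89 9C.
U+026F: 2-byte form → C9 AF.
Concatenated (14 bytes): F3 98 80 BE DA BD EF B8 AF E2 89 9C C9 AF.

F3 98 80 BE DA BD EF B8 AF E2 89 9C C9 AF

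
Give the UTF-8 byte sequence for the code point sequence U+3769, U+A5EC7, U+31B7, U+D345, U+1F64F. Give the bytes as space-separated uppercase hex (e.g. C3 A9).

U+3769: 3-byte form → E3 9D A9.
U+A5EC7: 4-byte form → F2 A5 BB 87.
U+31B7: 3-byte form → E3 86 B7.
U+D345: 3-byte form → ED 8D 85.
U+1F64F: 4-byte form → F0 9F 99 8F.
Concatenated (17 bytes): E3 9D A9 F2 A5 BB 87 E3 86 B7 ED 8D 85 F0 9F 99 8F.

E3 9D A9 F2 A5 BB 87 E3 86 B7 ED 8D 85 F0 9F 99 8F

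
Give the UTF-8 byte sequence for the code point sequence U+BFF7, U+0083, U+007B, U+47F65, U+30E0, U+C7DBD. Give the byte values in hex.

U+BFF7: 3-byte form → EB BF B7.
U+0083: 2-byte form → C2 83.
U+007B: 1-byte form → 7B.
U+47F65: 4-byte form → F1 87 BD A5.
U+30E0: 3-byte form → E3 83 A0.
U+C7DBD: 4-byte form → F3 87 B6 BD.
Concatenated (17 bytes): EB BF B7 C2 83 7B F1 87 BD A5 E3 83 A0 F3 87 B6 BD.

EB BF B7 C2 83 7B F1 87 BD A5 E3 83 A0 F3 87 B6 BD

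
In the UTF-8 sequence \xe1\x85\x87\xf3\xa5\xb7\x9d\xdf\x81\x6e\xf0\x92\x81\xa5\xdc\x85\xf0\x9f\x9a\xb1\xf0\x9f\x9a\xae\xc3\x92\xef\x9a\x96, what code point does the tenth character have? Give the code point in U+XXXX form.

Offset 0: leading byte 0xE1 = 11100001 → 3-byte char #1 = E1 85 87.
Offset 3: leading byte 0xF3 = 11110011 → 4-byte char #2 = F3 A5 B7 9D.
Offset 7: leading byte 0xDF = 11011111 → 2-byte char #3 = DF 81.
Offset 9: leading byte 0x6E = 01101110 → 1-byte char #4 = 6E.
Offset 10: leading byte 0xF0 = 11110000 → 4-byte char #5 = F0 92 81 A5.
Offset 14: leading byte 0xDC = 11011100 → 2-byte char #6 = DC 85.
Offset 16: leading byte 0xF0 = 11110000 → 4-byte char #7 = F0 9F 9A B1.
Offset 20: leading byte 0xF0 = 11110000 → 4-byte char #8 = F0 9F 9A AE.
Offset 24: leading byte 0xC3 = 11000011 → 2-byte char #9 = C3 92.
Offset 26: leading byte 0xEF = 11101111 → 3-byte char #10 = EF 9A 96.
Leading byte 0xEF = 11101111 matches 1110xxxx → 3-byte sequence.
Byte 1: 0xEF = 11101111, payload 1111 (4 bits).
Byte 2: 0x9A = 10011010 (10xxxxxx ✓), payload 011010.
Byte 3: 0x96 = 10010110 (10xxxxxx ✓), payload 010110.
Concatenate: 1111011010010110 = 0xF696 (16 bits → U+F696).

U+F696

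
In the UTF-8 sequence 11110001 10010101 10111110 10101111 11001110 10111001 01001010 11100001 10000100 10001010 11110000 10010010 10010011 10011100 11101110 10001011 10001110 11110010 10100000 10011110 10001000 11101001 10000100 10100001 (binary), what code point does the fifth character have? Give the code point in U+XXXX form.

Offset 0: leading byte 0xF1 = 11110001 → 4-byte char #1 = F1 95 BE AF.
Offset 4: leading byte 0xCE = 11001110 → 2-byte char #2 = CE B9.
Offset 6: leading byte 0x4A = 01001010 → 1-byte char #3 = 4A.
Offset 7: leading byte 0xE1 = 11100001 → 3-byte char #4 = E1 84 8A.
Offset 10: leading byte 0xF0 = 11110000 → 4-byte char #5 = F0 92 93 9C.
Leading byte 0xF0 = 11110000 matches 11110xxx → 4-byte sequence.
Byte 1: 0xF0 = 11110000, payload 000 (3 bits).
Byte 2: 0x92 = 10010010 (10xxxxxx ✓), payload 010010.
Byte 3: 0x93 = 10010011 (10xxxxxx ✓), payload 010011.
Byte 4: 0x9C = 10011100 (10xxxxxx ✓), payload 011100.
Concatenate: 000010010010011011100 = 0x124DC (21 bits → U+124DC).

U+124DC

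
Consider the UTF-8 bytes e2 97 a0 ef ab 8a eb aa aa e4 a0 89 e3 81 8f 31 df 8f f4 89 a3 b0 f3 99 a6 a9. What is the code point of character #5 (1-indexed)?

U+304F

Offset 0: leading byte 0xE2 = 11100010 → 3-byte char #1 = E2 97 A0.
Offset 3: leading byte 0xEF = 11101111 → 3-byte char #2 = EF AB 8A.
Offset 6: leading byte 0xEB = 11101011 → 3-byte char #3 = EB AA AA.
Offset 9: leading byte 0xE4 = 11100100 → 3-byte char #4 = E4 A0 89.
Offset 12: leading byte 0xE3 = 11100011 → 3-byte char #5 = E3 81 8F.
Leading byte 0xE3 = 11100011 matches 1110xxxx → 3-byte sequence.
Byte 1: 0xE3 = 11100011, payload 0011 (4 bits).
Byte 2: 0x81 = 10000001 (10xxxxxx ✓), payload 000001.
Byte 3: 0x8F = 10001111 (10xxxxxx ✓), payload 001111.
Concatenate: 0011000001001111 = 0x304F (16 bits → U+304F).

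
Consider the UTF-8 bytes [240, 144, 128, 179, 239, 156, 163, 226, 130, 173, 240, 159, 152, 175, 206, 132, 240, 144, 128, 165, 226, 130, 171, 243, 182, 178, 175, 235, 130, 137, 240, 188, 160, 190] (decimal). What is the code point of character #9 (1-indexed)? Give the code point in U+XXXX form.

U+B089

Offset 0: leading byte 0xF0 = 11110000 → 4-byte char #1 = F0 90 80 B3.
Offset 4: leading byte 0xEF = 11101111 → 3-byte char #2 = EF 9C A3.
Offset 7: leading byte 0xE2 = 11100010 → 3-byte char #3 = E2 82 AD.
Offset 10: leading byte 0xF0 = 11110000 → 4-byte char #4 = F0 9F 98 AF.
Offset 14: leading byte 0xCE = 11001110 → 2-byte char #5 = CE 84.
Offset 16: leading byte 0xF0 = 11110000 → 4-byte char #6 = F0 90 80 A5.
Offset 20: leading byte 0xE2 = 11100010 → 3-byte char #7 = E2 82 AB.
Offset 23: leading byte 0xF3 = 11110011 → 4-byte char #8 = F3 B6 B2 AF.
Offset 27: leading byte 0xEB = 11101011 → 3-byte char #9 = EB 82 89.
Leading byte 0xEB = 11101011 matches 1110xxxx → 3-byte sequence.
Byte 1: 0xEB = 11101011, payload 1011 (4 bits).
Byte 2: 0x82 = 10000010 (10xxxxxx ✓), payload 000010.
Byte 3: 0x89 = 10001001 (10xxxxxx ✓), payload 001001.
Concatenate: 1011000010001001 = 0xB089 (16 bits → U+B089).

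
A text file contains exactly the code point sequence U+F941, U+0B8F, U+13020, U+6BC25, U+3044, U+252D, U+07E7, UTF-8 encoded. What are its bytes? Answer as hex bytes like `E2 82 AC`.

EF A5 81 E0 AE 8F F0 93 80 A0 F1 AB B0 A5 E3 81 84 E2 94 AD DF A7

U+F941: 3-byte form → EF A5 81.
U+0B8F: 3-byte form → E0 AE 8F.
U+13020: 4-byte form → F0 93 80 A0.
U+6BC25: 4-byte form → F1 AB B0 A5.
U+3044: 3-byte form → E3 81 84.
U+252D: 3-byte form → E2 94 AD.
U+07E7: 2-byte form → DF A7.
Concatenated (22 bytes): EF A5 81 E0 AE 8F F0 93 80 A0 F1 AB B0 A5 E3 81 84 E2 94 AD DF A7.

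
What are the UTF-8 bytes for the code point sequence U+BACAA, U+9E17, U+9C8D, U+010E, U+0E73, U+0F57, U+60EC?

U+BACAA: 4-byte form → F2 BA B2 AA.
U+9E17: 3-byte form → E9 B8 97.
U+9C8D: 3-byte form → E9 B2 8D.
U+010E: 2-byte form → C4 8E.
U+0E73: 3-byte form → E0 B9 B3.
U+0F57: 3-byte form → E0 BD 97.
U+60EC: 3-byte form → E6 83 AC.
Concatenated (21 bytes): F2 BA B2 AA E9 B8 97 E9 B2 8D C4 8E E0 B9 B3 E0 BD 97 E6 83 AC.

F2 BA B2 AA E9 B8 97 E9 B2 8D C4 8E E0 B9 B3 E0 BD 97 E6 83 AC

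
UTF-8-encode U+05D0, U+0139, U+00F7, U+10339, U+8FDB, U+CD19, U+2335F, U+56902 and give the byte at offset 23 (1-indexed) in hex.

0xA4

1-indexed offset 23 is 0-indexed offset 22.
U+05D0 → 2-byte form D7 90 at offsets 0–1.
U+0139 → 2-byte form C4 B9 at offsets 2–3.
U+00F7 → 2-byte form C3 B7 at offsets 4–5.
U+10339 → 4-byte form F0 90 8C B9 at offsets 6–9.
U+8FDB → 3-byte form E8 BF 9B at offsets 10–12.
U+CD19 → 3-byte form EC B4 99 at offsets 13–15.
U+2335F → 4-byte form F0 A3 8D 9F at offsets 16–19.
U+56902 → 4-byte form F1 96 A4 82 at offsets 20–23.
Offset 22 falls in char 8's range; it's byte 3 of F1 96 A4 82 = 0xA4.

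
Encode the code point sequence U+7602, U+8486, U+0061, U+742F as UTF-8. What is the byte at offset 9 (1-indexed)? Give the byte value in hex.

0x90

1-indexed offset 9 is 0-indexed offset 8.
U+7602 → 3-byte form E7 98 82 at offsets 0–2.
U+8486 → 3-byte form E8 92 86 at offsets 3–5.
U+0061 → 1-byte form 61 at offsets 6–6.
U+742F → 3-byte form E7 90 AF at offsets 7–9.
Offset 8 falls in char 4's range; it's byte 2 of E7 90 AF = 0x90.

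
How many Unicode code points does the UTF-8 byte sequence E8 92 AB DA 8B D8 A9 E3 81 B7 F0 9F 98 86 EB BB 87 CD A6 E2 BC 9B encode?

8

Byte at offset 0: 0xE8 = 11101000 → 3-byte char (#1). Advance 3.
Byte at offset 3: 0xDA = 11011010 → 2-byte char (#2). Advance 2.
Byte at offset 5: 0xD8 = 11011000 → 2-byte char (#3). Advance 2.
Byte at offset 7: 0xE3 = 11100011 → 3-byte char (#4). Advance 3.
Byte at offset 10: 0xF0 = 11110000 → 4-byte char (#5). Advance 4.
Byte at offset 14: 0xEB = 11101011 → 3-byte char (#6). Advance 3.
Byte at offset 17: 0xCD = 11001101 → 2-byte char (#7). Advance 2.
Byte at offset 19: 0xE2 = 11100010 → 3-byte char (#8). Advance 3.
Reached end at offset 22 after 8 code points.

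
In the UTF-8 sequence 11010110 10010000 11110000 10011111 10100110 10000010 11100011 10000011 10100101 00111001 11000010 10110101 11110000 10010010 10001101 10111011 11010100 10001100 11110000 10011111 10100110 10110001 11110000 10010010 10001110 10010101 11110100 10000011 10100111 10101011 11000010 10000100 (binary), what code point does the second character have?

Offset 0: leading byte 0xD6 = 11010110 → 2-byte char #1 = D6 90.
Offset 2: leading byte 0xF0 = 11110000 → 4-byte char #2 = F0 9F A6 82.
Leading byte 0xF0 = 11110000 matches 11110xxx → 4-byte sequence.
Byte 1: 0xF0 = 11110000, payload 000 (3 bits).
Byte 2: 0x9F = 10011111 (10xxxxxx ✓), payload 011111.
Byte 3: 0xA6 = 10100110 (10xxxxxx ✓), payload 100110.
Byte 4: 0x82 = 10000010 (10xxxxxx ✓), payload 000010.
Concatenate: 000011111100110000010 = 0x1F982 (21 bits → U+1F982).

U+1F982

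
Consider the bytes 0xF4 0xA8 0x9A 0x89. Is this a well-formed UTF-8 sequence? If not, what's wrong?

invalid (encodes a value above U+10FFFF)

Leading byte 0xF4 = 11110100 → 4-byte form.
Payload = 0x128689, which exceeds U+10FFFF, the maximum Unicode code point. (Leading bytes F5–FF, or F4 followed by ≥ 0x90, are invalid.)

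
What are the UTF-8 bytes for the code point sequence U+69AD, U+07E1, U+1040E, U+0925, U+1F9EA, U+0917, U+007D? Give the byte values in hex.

E6 A6 AD DF A1 F0 90 90 8E E0 A4 A5 F0 9F A7 AA E0 A4 97 7D

U+69AD: 3-byte form → E6 A6 AD.
U+07E1: 2-byte form → DF A1.
U+1040E: 4-byte form → F0 90 90 8E.
U+0925: 3-byte form → E0 A4 A5.
U+1F9EA: 4-byte form → F0 9F A7 AA.
U+0917: 3-byte form → E0 A4 97.
U+007D: 1-byte form → 7D.
Concatenated (20 bytes): E6 A6 AD DF A1 F0 90 90 8E E0 A4 A5 F0 9F A7 AA E0 A4 97 7D.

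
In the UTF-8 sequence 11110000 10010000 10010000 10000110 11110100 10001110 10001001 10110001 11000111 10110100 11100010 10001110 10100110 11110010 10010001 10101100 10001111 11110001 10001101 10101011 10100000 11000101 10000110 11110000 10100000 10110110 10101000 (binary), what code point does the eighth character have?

Offset 0: leading byte 0xF0 = 11110000 → 4-byte char #1 = F0 90 90 86.
Offset 4: leading byte 0xF4 = 11110100 → 4-byte char #2 = F4 8E 89 B1.
Offset 8: leading byte 0xC7 = 11000111 → 2-byte char #3 = C7 B4.
Offset 10: leading byte 0xE2 = 11100010 → 3-byte char #4 = E2 8E A6.
Offset 13: leading byte 0xF2 = 11110010 → 4-byte char #5 = F2 91 AC 8F.
Offset 17: leading byte 0xF1 = 11110001 → 4-byte char #6 = F1 8D AB A0.
Offset 21: leading byte 0xC5 = 11000101 → 2-byte char #7 = C5 86.
Offset 23: leading byte 0xF0 = 11110000 → 4-byte char #8 = F0 A0 B6 A8.
Leading byte 0xF0 = 11110000 matches 11110xxx → 4-byte sequence.
Byte 1: 0xF0 = 11110000, payload 000 (3 bits).
Byte 2: 0xA0 = 10100000 (10xxxxxx ✓), payload 100000.
Byte 3: 0xB6 = 10110110 (10xxxxxx ✓), payload 110110.
Byte 4: 0xA8 = 10101000 (10xxxxxx ✓), payload 101000.
Concatenate: 000100000110110101000 = 0x20DA8 (21 bits → U+20DA8).

U+20DA8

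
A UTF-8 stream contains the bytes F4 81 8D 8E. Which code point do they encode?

U+10134E

Leading byte 0xF4 = 11110100 matches 11110xxx → 4-byte sequence.
Byte 1: 0xF4 = 11110100, payload 100 (3 bits).
Byte 2: 0x81 = 10000001 (10xxxxxx ✓), payload 000001.
Byte 3: 0x8D = 10001101 (10xxxxxx ✓), payload 001101.
Byte 4: 0x8E = 10001110 (10xxxxxx ✓), payload 001110.
Concatenate: 100000001001101001110 = 0x10134E (21 bits → U+10134E).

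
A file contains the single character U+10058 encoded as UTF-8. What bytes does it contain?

F0 90 81 98

U+10058 = 0x10058 = 65624 decimal. In range U+10000–U+10FFFF → 4-byte form: 11110xxx 10xxxxxx 10xxxxxx 10xxxxxx.
Binary (21 bits): 000010000000001011000.
Split 3+6+6+6: 000 | 010000 | 000001 | 011000.
Byte 1: 11110000 = 0xF0.
Byte 2: 10010000 = 0x90.
Byte 3: 10000001 = 0x81.
Byte 4: 10011000 = 0x98.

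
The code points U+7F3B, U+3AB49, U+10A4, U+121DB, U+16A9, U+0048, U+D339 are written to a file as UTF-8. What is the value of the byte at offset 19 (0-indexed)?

0x8C

U+7F3B → 3-byte form E7 BC BB at offsets 0–2.
U+3AB49 → 4-byte form F0 BA AD 89 at offsets 3–6.
U+10A4 → 3-byte form E1 82 A4 at offsets 7–9.
U+121DB → 4-byte form F0 92 87 9B at offsets 10–13.
U+16A9 → 3-byte form E1 9A A9 at offsets 14–16.
U+0048 → 1-byte form 48 at offsets 17–17.
U+D339 → 3-byte form ED 8C B9 at offsets 18–20.
Offset 19 falls in char 7's range; it's byte 2 of ED 8C B9 = 0x8C.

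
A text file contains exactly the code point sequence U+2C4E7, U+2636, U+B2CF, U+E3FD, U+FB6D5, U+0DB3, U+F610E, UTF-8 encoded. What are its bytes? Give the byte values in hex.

F0 AC 93 A7 E2 98 B6 EB 8B 8F EE 8F BD F3 BB 9B 95 E0 B6 B3 F3 B6 84 8E

U+2C4E7: 4-byte form → F0 AC 93 A7.
U+2636: 3-byte form → E2 98 B6.
U+B2CF: 3-byte form → EB 8B 8F.
U+E3FD: 3-byte form → EE 8F BD.
U+FB6D5: 4-byte form → F3 BB 9B 95.
U+0DB3: 3-byte form → E0 B6 B3.
U+F610E: 4-byte form → F3 B6 84 8E.
Concatenated (24 bytes): F0 AC 93 A7 E2 98 B6 EB 8B 8F EE 8F BD F3 BB 9B 95 E0 B6 B3 F3 B6 84 8E.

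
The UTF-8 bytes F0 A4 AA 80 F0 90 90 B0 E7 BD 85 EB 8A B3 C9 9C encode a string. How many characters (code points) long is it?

Byte at offset 0: 0xF0 = 11110000 → 4-byte char (#1). Advance 4.
Byte at offset 4: 0xF0 = 11110000 → 4-byte char (#2). Advance 4.
Byte at offset 8: 0xE7 = 11100111 → 3-byte char (#3). Advance 3.
Byte at offset 11: 0xEB = 11101011 → 3-byte char (#4). Advance 3.
Byte at offset 14: 0xC9 = 11001001 → 2-byte char (#5). Advance 2.
Reached end at offset 16 after 5 code points.

5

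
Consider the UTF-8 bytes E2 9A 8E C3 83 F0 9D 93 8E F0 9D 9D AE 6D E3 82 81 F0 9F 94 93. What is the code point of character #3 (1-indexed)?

Offset 0: leading byte 0xE2 = 11100010 → 3-byte char #1 = E2 9A 8E.
Offset 3: leading byte 0xC3 = 11000011 → 2-byte char #2 = C3 83.
Offset 5: leading byte 0xF0 = 11110000 → 4-byte char #3 = F0 9D 93 8E.
Leading byte 0xF0 = 11110000 matches 11110xxx → 4-byte sequence.
Byte 1: 0xF0 = 11110000, payload 000 (3 bits).
Byte 2: 0x9D = 10011101 (10xxxxxx ✓), payload 011101.
Byte 3: 0x93 = 10010011 (10xxxxxx ✓), payload 010011.
Byte 4: 0x8E = 10001110 (10xxxxxx ✓), payload 001110.
Concatenate: 000011101010011001110 = 0x1D4CE (21 bits → U+1D4CE).

U+1D4CE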